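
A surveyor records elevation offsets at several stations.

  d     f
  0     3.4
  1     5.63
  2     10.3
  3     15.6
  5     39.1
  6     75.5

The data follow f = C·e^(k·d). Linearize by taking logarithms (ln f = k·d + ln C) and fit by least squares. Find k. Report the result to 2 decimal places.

Let Y = ln f. Fitting Y = k·d + ln C by least squares:
Sums: Σd = 17.0000, Σ(d)² = 75.0000, Σln f = 16.0216, Σd·ln f = 58.9096.
Normal system: [[75.0000, 17.0000]; [17.0000, 6]]·[k, ln C]ᵀ = [58.9096, 16.0216]ᵀ.
Slope k = (n·Σd·ln f − Σd·Σln f)/(n·Σ(d)² − (Σd)²) = (6·58.9096 − 17.0000·16.0216)/161.0000 = 0.50367; ln C = (Σln f − k·Σd)/n = 1.24319.

k = 0.50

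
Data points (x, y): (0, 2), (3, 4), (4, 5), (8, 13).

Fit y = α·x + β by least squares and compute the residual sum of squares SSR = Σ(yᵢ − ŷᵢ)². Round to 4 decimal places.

The normal equations are: 89·α + 15·β = 136;  15·α + 4·β = 24.
Eliminating β: 4·(row 1) − 15·(row 2) gives 131·α = 4·136 − 15·24 = 184, so α = 184/131.
Then β = (24 − 15·(184/131))/4 = 96/131.
Residuals: 166/131, -124/131, -177/131, 135/131; SSR = 706/131.

SSR = 5.3893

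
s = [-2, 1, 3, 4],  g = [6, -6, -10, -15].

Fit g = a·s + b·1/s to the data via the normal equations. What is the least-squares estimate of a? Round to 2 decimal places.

The normal system MᵀM·[a, b]ᵀ = Mᵀg is [[30, 4]; [4, 205/144]]·[a, b]ᵀ = [-108, -193/12]ᵀ.
Determinant 30·(205/144) − 4² = 641/24.
a = ((-108)·(205/144) − 4·(-193/12))/(641/24) = -2146/641; b = (30·(-193/12) − 4·(-108))/(641/24) = -1212/641.

a = -3.35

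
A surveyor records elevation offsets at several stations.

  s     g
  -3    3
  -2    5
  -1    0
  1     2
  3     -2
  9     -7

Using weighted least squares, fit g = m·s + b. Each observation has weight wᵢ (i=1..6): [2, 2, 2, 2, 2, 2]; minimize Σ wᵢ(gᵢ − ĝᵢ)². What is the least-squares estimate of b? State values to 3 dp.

Entries of AᵀWA: Σwᵢ·s·s = 210, Σwᵢ·s = 14, Σwᵢ·1 = 12.
And Σwᵢ·s·g = -172, Σwᵢ·g = 2.
So AᵀWA·[m, b]ᵀ = AᵀWg: [[210, 14]; [14, 12]]·[m, b]ᵀ = [-172, 2]ᵀ.
Eliminating b: 12·(row 1) − 14·(row 2) gives 2324·m = 12·(-172) − 14·2 = -2092, so m = -523/581.
Then b = (2 − 14·(-523/581))/12 = 101/83.

b = 1.217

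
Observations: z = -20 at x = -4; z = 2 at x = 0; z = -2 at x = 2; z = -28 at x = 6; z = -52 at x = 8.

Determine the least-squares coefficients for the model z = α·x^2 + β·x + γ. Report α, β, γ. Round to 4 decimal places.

α = -0.9729, β = 1.1580, γ = 0.5714

From the data, Σx^2·x^2 = 5664, Σx^2·x = 672, Σx^2 = 120, Σx·x = 120, Σx = 12, Σ1 = 5.
For Aᵀz: Σx^2·z = -4664, Σx·z = -508, Σz = -100.
So AᵀA·[α, β, γ]ᵀ = Aᵀz: [[5664, 672, 120]; [672, 120, 12]; [120, 12, 5]]·[α, β, γ]ᵀ = [-4664, -508, -100]ᵀ.
Row-reducing yields α = -899/924, β = 535/462, γ = 4/7.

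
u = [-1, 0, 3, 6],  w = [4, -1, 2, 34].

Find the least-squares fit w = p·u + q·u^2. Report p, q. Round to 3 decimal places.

Compute the Gram sums: Σu·u = 46, Σu·u^2 = 242, Σu^2·u^2 = 1378.
And Σu·w = 206, Σu^2·w = 1246.
So AᵀA·[p, q]ᵀ = Aᵀw: [[46, 242]; [242, 1378]]·[p, q]ᵀ = [206, 1246]ᵀ.
Δ = 46·1378 − 242² = 4824.
p = (206·1378 − 242·1246)/4824 = -736/201; q = (46·1246 − 242·206)/4824 = 311/201.

p = -3.662, q = 1.547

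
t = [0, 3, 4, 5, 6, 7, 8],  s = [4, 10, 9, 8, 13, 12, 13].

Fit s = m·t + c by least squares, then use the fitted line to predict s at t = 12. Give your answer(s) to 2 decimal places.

Setting ∂/∂m … = 0 gives: 199·m + 33·c = 372;  33·m + 7·c = 69.
(Σt·t = 199, Σt = 33, Σ1 = 7, Σt·s = 372, Σs = 69.)
Eliminating c: 7·(row 1) − 33·(row 2) gives 304·m = 7·372 − 33·69 = 327, so m = 327/304.
Then c = (69 − 33·(327/304))/7 = 1455/304.
At t = 12: ŝ = (327/304)·(12) + (1455/304)·(1) = 5379/304.

ŝ = 17.69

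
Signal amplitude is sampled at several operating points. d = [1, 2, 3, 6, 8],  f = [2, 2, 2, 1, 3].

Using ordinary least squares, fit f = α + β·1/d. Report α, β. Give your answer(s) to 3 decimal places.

Setting ∂/∂α … = 0 gives: 5·α + (17/8)·β = 10;  (17/8)·α + (809/576)·β = 101/24.
(Σ1 = 5, Σ1/d = 17/8, Σ1/d·1/d = 809/576, Σf = 10, Σ1/d·f = 101/24.)
det = 5·(809/576) − (17/8)² = 361/144.
α = (10·(809/576) − (17/8)·(101/24))/(361/144) = 2939/1444; β = (5·(101/24) − (17/8)·10)/(361/144) = -30/361.

α = 2.035, β = -0.083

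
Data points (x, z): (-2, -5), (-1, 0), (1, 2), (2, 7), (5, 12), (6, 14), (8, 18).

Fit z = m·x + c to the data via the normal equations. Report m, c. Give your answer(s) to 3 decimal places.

Setting ∂/∂m … = 0 gives: 135·m + 19·c = 314;  19·m + 7·c = 48.
(Σx·x = 135, Σx = 19, Σ1 = 7, Σx·z = 314, Σz = 48.)
Eliminating c: 7·(row 1) − 19·(row 2) gives 584·m = 7·314 − 19·48 = 1286, so m = 643/292.
Then c = (48 − 19·(643/292))/7 = 257/292.

m = 2.202, c = 0.880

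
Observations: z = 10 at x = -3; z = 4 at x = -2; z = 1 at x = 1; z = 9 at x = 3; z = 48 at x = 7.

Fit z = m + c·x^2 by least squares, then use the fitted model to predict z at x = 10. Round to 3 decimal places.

ẑ = 97.781

The normal equations are: 5·m + 72·c = 72;  72·m + 2580·c = 2540.
Determinant 5·2580 − 72² = 7716.
m = (72·2580 − 72·2540)/7716 = 240/643; c = (5·2540 − 72·72)/7716 = 1879/1929.
At x = 10: ẑ = (240/643)·(1) + (1879/1929)·(100) = 188620/1929.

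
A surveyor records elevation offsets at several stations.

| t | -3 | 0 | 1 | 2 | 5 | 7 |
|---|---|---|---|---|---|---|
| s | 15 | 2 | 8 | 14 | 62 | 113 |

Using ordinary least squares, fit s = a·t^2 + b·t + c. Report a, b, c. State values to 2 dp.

a = 1.98, b = 1.92, c = 2.86

With design matrix A, AᵀA = [[3124, 450, 88]; [450, 88, 12]; [88, 12, 6]] and Aᵀs = [7286, 1092, 214]ᵀ.
Solving the 3×3 system (Gaussian elimination) gives a = 62620/31693, b = 60723/31693, c = 90511/31693.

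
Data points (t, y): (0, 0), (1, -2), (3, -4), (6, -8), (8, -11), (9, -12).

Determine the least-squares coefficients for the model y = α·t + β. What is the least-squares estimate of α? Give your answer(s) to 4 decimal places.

α = -1.3165

The normal system MᵀM·[α, β]ᵀ = Mᵀy is [[191, 27]; [27, 6]]·[α, β]ᵀ = [-258, -37]ᵀ.
Δ = 191·6 − 27² = 417.
α = ((-258)·6 − 27·(-37))/417 = -183/139; β = (191·(-37) − 27·(-258))/417 = -101/417.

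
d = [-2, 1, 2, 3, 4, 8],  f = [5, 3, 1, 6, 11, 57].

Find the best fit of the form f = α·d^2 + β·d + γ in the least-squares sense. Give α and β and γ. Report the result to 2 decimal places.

α = 1.00, β = -0.92, γ = -0.04

Entries of XᵀX: Σd^2·d^2 = 4466, Σd^2·d = 604, Σd^2 = 98, Σd·d = 98, Σd = 16, Σ1 = 6.
And Σd^2·f = 3905, Σd·f = 513, Σf = 83.
Inverting the 3×3 Gram matrix, [α, β, γ]ᵀ = [30839/30846, -28387/30846, -217/5141]ᵀ.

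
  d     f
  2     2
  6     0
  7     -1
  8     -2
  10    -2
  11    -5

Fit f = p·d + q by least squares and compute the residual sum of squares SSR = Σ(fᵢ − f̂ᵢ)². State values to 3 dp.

Forming AᵀA = [[374, 44]; [44, 6]] and Aᵀf = [-94, -8]ᵀ gives AᵀA·[p, q]ᵀ = Aᵀf.
Eliminating q: 6·(row 1) − 44·(row 2) gives 308·p = 6·(-94) − 44·(-8) = -212, so p = -53/77.
Then q = ((-8) − 44·(-53/77))/6 = 26/7.
Residuals: -26/77, 32/77, 8/77, -16/77, 90/77, -8/7; SSR = 232/77.

SSR = 3.013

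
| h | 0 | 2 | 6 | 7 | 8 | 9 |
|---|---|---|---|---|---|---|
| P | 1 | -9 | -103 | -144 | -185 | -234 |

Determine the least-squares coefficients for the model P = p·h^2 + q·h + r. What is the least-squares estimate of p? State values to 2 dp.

Forming AᵀA = [[14370, 1808, 234]; [1808, 234, 32]; [234, 32, 6]] and AᵀP = [-41594, -5230, -674]ᵀ gives AᵀA·[p, q, r]ᵀ = AᵀP.
Row-reducing yields p = -1343/463, q = -401/2315, r = 3972/2315.

p = -2.90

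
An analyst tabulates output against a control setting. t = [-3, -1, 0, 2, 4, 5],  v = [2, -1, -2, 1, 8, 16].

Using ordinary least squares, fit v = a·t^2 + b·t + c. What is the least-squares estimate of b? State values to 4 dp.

b = 0.3531

The normal system MᵀM·[a, b, c]ᵀ = Mᵀv is [[979, 169, 55]; [169, 55, 7]; [55, 7, 6]]·[a, b, c]ᵀ = [549, 109, 24]ᵀ.
Row-reducing yields a = 10375/16872, b = 161/456, c = -5761/2812.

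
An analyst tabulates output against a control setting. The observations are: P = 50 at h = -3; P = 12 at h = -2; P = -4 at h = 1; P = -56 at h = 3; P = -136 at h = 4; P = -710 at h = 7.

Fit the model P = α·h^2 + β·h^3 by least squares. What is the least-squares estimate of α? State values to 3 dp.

With design matrix X, XᵀX = [[2836, 17800]; [17800, 123268]] and XᵀP = [-36976, -255196]ᵀ.
Determinant 2836·123268 − 17800² = 32748048.
α = ((-36976)·123268 − 17800·(-255196))/32748048 = -107422/227417; β = (2836·(-255196) − 17800·(-36976))/32748048 = -455299/227417.

α = -0.472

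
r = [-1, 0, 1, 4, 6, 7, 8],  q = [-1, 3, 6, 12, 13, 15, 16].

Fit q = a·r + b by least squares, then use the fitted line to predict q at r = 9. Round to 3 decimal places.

q̂ = 18.743

The normal system XᵀX·[a, b]ᵀ = Xᵀq is [[167, 25]; [25, 7]]·[a, b]ᵀ = [366, 64]ᵀ.
det = 167·7 − 25² = 544.
a = (366·7 − 25·64)/544 = 481/272; b = (167·64 − 25·366)/544 = 769/272.
At r = 9: q̂ = (481/272)·(9) + (769/272)·(1) = 2549/136.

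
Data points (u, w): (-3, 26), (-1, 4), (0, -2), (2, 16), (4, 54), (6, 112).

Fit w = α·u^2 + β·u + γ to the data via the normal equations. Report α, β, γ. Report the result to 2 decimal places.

α = 2.96, β = 0.88, γ = 1.24

Entries of AᵀA: Σu^2·u^2 = 1650, Σu^2·u = 260, Σu^2 = 66, Σu·u = 66, Σu = 8, Σ1 = 6.
For Aᵀw: Σu^2·w = 5198, Σu·w = 838, Σw = 210.
Row-reducing yields α = 23935/8079, β = 2357/2693, γ = 10052/8079.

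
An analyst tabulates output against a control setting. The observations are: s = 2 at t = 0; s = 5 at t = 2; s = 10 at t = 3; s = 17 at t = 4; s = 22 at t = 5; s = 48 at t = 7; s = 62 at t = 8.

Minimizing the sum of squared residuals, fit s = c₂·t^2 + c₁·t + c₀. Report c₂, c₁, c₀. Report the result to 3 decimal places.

Compute the Gram sums: Σt^2·t^2 = 7475, Σt^2·t = 1079, Σt^2 = 167, Σt·t = 167, Σt = 29, Σ1 = 7.
Right-hand side: Σt^2·s = 7252, Σt·s = 1050, Σs = 166.
So AᵀA·[c₂, c₁, c₀]ᵀ = Aᵀs: [[7475, 1079, 167]; [1079, 167, 29]; [167, 29, 7]]·[c₂, c₁, c₀]ᵀ = [7252, 1050, 166]ᵀ.
Solving the 3×3 system (Gaussian elimination) gives c₂ = 3496/3423, c₁ = -2419/3423, c₀ = 371/163.

c₂ = 1.021, c₁ = -0.707, c₀ = 2.276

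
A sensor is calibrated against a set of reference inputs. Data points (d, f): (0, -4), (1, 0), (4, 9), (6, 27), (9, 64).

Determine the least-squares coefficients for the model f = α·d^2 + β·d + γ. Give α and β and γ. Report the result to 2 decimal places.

From the data, Σd^2·d^2 = 8114, Σd^2·d = 1010, Σd^2 = 134, Σd·d = 134, Σd = 20, Σ1 = 5.
Right-hand side: Σd^2·f = 6300, Σd·f = 774, Σf = 96.
XᵀX·[α, β, γ]ᵀ = Xᵀf becomes [[8114, 1010, 134]; [1010, 134, 20]; [134, 20, 5]]·[α, β, γ]ᵀ = [6300, 774, 96]ᵀ.
Row-reducing yields α = 2279/2716, β = -389/2716, γ = -3687/1358.

α = 0.84, β = -0.14, γ = -2.72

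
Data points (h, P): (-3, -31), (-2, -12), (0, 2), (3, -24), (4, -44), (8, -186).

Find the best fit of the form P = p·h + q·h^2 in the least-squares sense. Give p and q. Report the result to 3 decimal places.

p = 0.973, q = -3.025

XᵀX·[p, q]ᵀ = XᵀP reads: 102·p + 568·q = -1619;  568·p + 4530·q = -13151.
(Σh·h = 102, Σh·h^2 = 568, Σh^2·h^2 = 4530, Σh·P = -1619, Σh^2·P = -13151.)
det = 102·4530 − 568² = 139436.
p = ((-1619)·4530 − 568·(-13151))/139436 = 67849/69718; q = (102·(-13151) − 568·(-1619))/139436 = -210905/69718.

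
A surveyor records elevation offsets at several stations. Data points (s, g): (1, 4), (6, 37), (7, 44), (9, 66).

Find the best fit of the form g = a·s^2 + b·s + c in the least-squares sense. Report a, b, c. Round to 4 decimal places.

a = 0.4326, b = 3.3827, c = 0.2405

From the data, Σs^2·s^2 = 10259, Σs^2·s = 1289, Σs^2 = 167, Σs·s = 167, Σs = 23, Σ1 = 4.
And Σs^2·g = 8838, Σs·g = 1128, Σg = 151.
So AᵀA·[a, b, c]ᵀ = Aᵀg: [[10259, 1289, 167]; [1289, 167, 23]; [167, 23, 4]]·[a, b, c]ᵀ = [8838, 1128, 151]ᵀ.
Inverting the 3×3 Gram matrix, [a, b, c]ᵀ = [295/682, 2307/682, 82/341]ᵀ.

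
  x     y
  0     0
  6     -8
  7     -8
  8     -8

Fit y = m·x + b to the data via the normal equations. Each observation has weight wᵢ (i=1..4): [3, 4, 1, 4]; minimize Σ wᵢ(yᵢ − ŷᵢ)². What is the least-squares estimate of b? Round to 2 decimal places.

Setting ∂/∂m … = 0 gives: 449·m + 63·b = -504;  63·m + 12·b = -72.
Determinant 449·12 − 63² = 1419.
m = ((-504)·12 − 63·(-72))/1419 = -504/473; b = (449·(-72) − 63·(-504))/1419 = -192/473.

b = -0.41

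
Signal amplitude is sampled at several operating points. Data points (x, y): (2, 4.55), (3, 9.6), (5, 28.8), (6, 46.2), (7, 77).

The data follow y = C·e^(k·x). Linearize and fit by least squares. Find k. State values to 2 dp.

k = 0.56

With ln yᵢ as the transformed response and xᵢ as the regressor:
Σx = 23.0000, Σ(x)² = 123.0000, Σln y = 15.3141, Σx·ln y = 80.0219.
Equations: 123.0000·k + 23.0000·ln C = 80.0219;  23.0000·k + 5·ln C = 15.3141.
Slope k = (n·Σx·ln y − Σx·Σln y)/(n·Σ(x)² − (Σx)²) = (5·80.0219 − 23.0000·15.3141)/86.0000 = 0.55682; ln C = (Σln y − k·Σx)/n = 0.50144.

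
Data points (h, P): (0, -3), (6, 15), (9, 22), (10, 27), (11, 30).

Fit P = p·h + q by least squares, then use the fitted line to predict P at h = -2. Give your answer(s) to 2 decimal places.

Forming AᵀA = [[338, 36]; [36, 5]] and AᵀP = [888, 91]ᵀ gives AᵀA·[p, q]ᵀ = AᵀP.
Eliminating q: 5·(row 1) − 36·(row 2) gives 394·p = 5·888 − 36·91 = 1164, so p = 582/197.
Then q = (91 − 36·(582/197))/5 = -605/197.
At h = -2: P̂ = (582/197)·(-2) + (-605/197)·(1) = -1769/197.

P̂ = -8.98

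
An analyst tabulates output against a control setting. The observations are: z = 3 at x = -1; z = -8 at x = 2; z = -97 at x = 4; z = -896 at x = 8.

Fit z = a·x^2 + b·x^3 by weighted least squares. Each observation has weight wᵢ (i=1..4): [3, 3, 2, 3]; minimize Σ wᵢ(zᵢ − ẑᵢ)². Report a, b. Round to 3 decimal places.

a = 1.878, b = -1.985

MᵀWM·[a, b]ᵀ = MᵀWz reads: 12851·a + 100445·b = -175223;  100445·a + 794819·b = -1388873.
det = 12851·794819 − 100445² = 125020944.
a = ((-175223)·794819 − 100445·(-1388873))/125020944 = 4891226/2604603; b = (12851·(-1388873) − 100445·(-175223))/125020944 = -5169431/2604603.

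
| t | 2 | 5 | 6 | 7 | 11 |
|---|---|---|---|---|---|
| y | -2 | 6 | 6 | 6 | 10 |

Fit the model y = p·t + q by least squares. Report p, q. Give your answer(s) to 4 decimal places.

Setting ∂/∂p … = 0 gives: 235·p + 31·q = 214;  31·p + 5·q = 26.
Eliminating q: 5·(row 1) − 31·(row 2) gives 214·p = 5·214 − 31·26 = 264, so p = 132/107.
Then q = (26 − 31·(132/107))/5 = -262/107.

p = 1.2336, q = -2.4486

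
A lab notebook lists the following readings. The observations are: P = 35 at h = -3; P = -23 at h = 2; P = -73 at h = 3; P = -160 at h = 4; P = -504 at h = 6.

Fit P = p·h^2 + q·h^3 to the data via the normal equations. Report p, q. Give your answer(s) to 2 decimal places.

Sums needed: Σh^2·h^2 = 1730, Σh^2·h^3 = 8832, Σh^3·h^3 = 52274.
And Σh^2·P = -21138, Σh^3·P = -122204.
Δ = 1730·52274 − 8832² = 12429796.
p = ((-21138)·52274 − 8832·(-122204))/12429796 = -6415521/3107449; q = (1730·(-122204) − 8832·(-21138))/12429796 = -6180526/3107449.

p = -2.06, q = -1.99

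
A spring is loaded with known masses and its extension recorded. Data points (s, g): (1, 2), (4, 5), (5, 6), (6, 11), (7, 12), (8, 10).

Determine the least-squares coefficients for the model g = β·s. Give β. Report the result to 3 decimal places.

The normal equations are: 191·β = 282.
(Σs·s = 191, Σs·g = 282.)
β = 282/191 = 1.47644.

β = 1.476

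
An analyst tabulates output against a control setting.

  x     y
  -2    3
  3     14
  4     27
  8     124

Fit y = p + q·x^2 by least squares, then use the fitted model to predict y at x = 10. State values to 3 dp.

MᵀM·[p, q]ᵀ = Mᵀy reads: 4·p + 93·q = 168;  93·p + 4449·q = 8506.
Δ = 4·4449 − 93² = 9147.
p = (168·4449 − 93·8506)/9147 = -14542/3049; q = (4·8506 − 93·168)/9147 = 18400/9147.
At x = 10: ŷ = (-14542/3049)·(1) + (18400/9147)·(100) = 1796374/9147.

ŷ = 196.389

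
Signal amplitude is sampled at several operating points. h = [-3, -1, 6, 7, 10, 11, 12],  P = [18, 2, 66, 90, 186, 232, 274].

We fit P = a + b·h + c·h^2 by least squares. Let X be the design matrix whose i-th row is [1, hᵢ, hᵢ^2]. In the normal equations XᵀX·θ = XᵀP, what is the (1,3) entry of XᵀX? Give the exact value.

Row 1 ↔ basis 1, column 3 ↔ basis h^2, so (XᵀX)_{1,3} = Σᵢ h^2 = (1)·(9) + (1)·(1) + (1)·(36) + (1)·(49) + (1)·(100) + (1)·(121) + (1)·(144) = 460.

460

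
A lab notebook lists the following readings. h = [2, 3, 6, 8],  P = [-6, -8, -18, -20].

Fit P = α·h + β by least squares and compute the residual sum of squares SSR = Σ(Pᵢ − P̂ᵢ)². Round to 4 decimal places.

Normal-equation sums: Σh·h = 113, Σh = 19, Σ1 = 4.
Right-hand side: Σh·P = -304, ΣP = -52.
Normal equations: [[113, 19]; [19, 4]]·[α, β]ᵀ = [-304, -52]ᵀ.
Eliminating β: 4·(row 1) − 19·(row 2) gives 91·α = 4·(-304) − 19·(-52) = -228, so α = -228/91.
Then β = ((-52) − 19·(-228/91))/4 = -100/91.
Residuals: 10/91, 8/13, -170/91, 8/7; SSR = 472/91.

SSR = 5.1868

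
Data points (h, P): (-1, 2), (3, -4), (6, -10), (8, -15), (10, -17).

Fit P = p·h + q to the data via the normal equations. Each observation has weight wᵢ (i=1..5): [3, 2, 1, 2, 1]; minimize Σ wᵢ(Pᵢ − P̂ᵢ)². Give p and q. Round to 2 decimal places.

p = -1.82, q = 0.51

MᵀWM·[p, q]ᵀ = MᵀWP reads: 285·p + 35·q = -500;  35·p + 9·q = -59.
(Σwᵢ·h·h = 285, Σwᵢ·h = 35, Σwᵢ·1 = 9, Σwᵢ·h·P = -500, Σwᵢ·P = -59.)
Determinant 285·9 − 35² = 1340.
p = ((-500)·9 − 35·(-59))/1340 = -487/268; q = (285·(-59) − 35·(-500))/1340 = 137/268.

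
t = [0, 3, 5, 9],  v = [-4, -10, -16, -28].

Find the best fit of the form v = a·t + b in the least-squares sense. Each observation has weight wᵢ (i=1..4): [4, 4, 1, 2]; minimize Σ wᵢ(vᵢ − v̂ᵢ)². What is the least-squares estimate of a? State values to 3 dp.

The normal system XᵀWX·[a, b]ᵀ = XᵀWv is [[223, 35]; [35, 11]]·[a, b]ᵀ = [-704, -128]ᵀ.
Δ = 223·11 − 35² = 1228.
a = ((-704)·11 − 35·(-128))/1228 = -816/307; b = (223·(-128) − 35·(-704))/1228 = -976/307.

a = -2.658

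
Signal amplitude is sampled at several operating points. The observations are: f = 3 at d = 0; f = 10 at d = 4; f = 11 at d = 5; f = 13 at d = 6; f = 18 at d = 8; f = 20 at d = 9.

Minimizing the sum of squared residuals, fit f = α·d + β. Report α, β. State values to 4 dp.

α = 1.8896, β = 2.4221

Normal-equation sums: Σd·d = 222, Σd = 32, Σ1 = 6.
For Mᵀf: Σd·f = 497, Σf = 75.
MᵀM·[α, β]ᵀ = Mᵀf becomes [[222, 32]; [32, 6]]·[α, β]ᵀ = [497, 75]ᵀ.
det = 222·6 − 32² = 308.
α = (497·6 − 32·75)/308 = 291/154; β = (222·75 − 32·497)/308 = 373/154.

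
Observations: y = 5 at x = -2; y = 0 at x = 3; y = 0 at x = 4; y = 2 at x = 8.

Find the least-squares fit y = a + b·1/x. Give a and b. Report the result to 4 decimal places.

Entries of MᵀM: Σ1 = 4, Σ1/x = 5/24, Σ1/x·1/x = 253/576.
Right-hand side: Σy = 7, Σ1/x·y = -9/4.
Δ = 4·(253/576) − (5/24)² = 329/192.
a = (7·(253/576) − (5/24)·(-9/4))/(329/192) = 2041/987; b = (4·(-9/4) − (5/24)·7)/(329/192) = -2008/329.

a = 2.0679, b = -6.1033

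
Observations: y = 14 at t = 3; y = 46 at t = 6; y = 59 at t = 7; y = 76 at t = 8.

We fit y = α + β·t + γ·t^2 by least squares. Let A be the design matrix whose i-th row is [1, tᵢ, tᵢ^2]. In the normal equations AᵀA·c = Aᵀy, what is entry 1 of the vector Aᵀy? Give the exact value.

195

Entry 1 ↔ basis 1, so (Aᵀy)_{1} = Σᵢ yᵢ = (1)·(14) + (1)·(46) + (1)·(59) + (1)·(76) = 195.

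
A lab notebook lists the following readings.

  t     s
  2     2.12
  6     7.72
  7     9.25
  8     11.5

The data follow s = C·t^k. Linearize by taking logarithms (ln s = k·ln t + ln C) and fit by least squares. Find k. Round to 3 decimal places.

Linearized form: ln s = k·ln t + ln C. From the 4 transformed points,
XᵀX = [[11.8015, 6.5103]; [6.5103, 4]], rhs = [13.5905, 7.4622]ᵀ  (here Σln t = 6.5103, Σ(ln t)² = 11.8015, Σln s = 7.4622, Σln t·ln s = 13.5905).
Solving (det = 4.8225): k = 1.19878, ln C = -0.08554.

k = 1.199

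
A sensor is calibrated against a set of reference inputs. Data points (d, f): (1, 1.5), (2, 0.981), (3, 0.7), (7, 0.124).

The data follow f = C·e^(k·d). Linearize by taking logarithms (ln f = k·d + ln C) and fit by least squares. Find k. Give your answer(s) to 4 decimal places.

Linearized form: ln f = k·d + ln C. From the 4 transformed points,
XᵀX = [[63.0000, 13.0000]; [13.0000, 4]], rhs = [-15.3152, -2.0579]ᵀ  (here Σd = 13.0000, Σ(d)² = 63.0000, Σln f = -2.0579, Σd·ln f = -15.3152).
Slope k = (n·Σd·ln f − Σd·Σln f)/(n·Σ(d)² − (Σd)²) = (4·-15.3152 − 13.0000·-2.0579)/83.0000 = -0.41577; ln C = (Σln f − k·Σd)/n = 0.83678.

k = -0.4158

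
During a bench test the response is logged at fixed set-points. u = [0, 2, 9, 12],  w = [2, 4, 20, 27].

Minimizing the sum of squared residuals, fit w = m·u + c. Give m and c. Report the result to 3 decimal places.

m = 2.142, c = 0.933

The normal system AᵀA·[m, c]ᵀ = Aᵀw is [[229, 23]; [23, 4]]·[m, c]ᵀ = [512, 53]ᵀ.
det = 229·4 − 23² = 387.
m = (512·4 − 23·53)/387 = 829/387; c = (229·53 − 23·512)/387 = 361/387.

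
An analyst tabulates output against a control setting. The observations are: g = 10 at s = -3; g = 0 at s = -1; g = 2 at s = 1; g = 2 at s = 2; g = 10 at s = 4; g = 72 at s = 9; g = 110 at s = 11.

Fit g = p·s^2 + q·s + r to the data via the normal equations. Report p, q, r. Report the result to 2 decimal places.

Entries of MᵀM: Σs^2·s^2 = 21557, Σs^2·s = 2105, Σs^2 = 233, Σs·s = 233, Σs = 23, Σ1 = 7.
For Mᵀg: Σs^2·g = 19402, Σs·g = 1874, Σg = 206.
So MᵀM·[p, q, r]ᵀ = Mᵀg: [[21557, 2105, 233]; [2105, 233, 23]; [233, 23, 7]]·[p, q, r]ᵀ = [19402, 1874, 206]ᵀ.
Inverting the 3×3 Gram matrix, [p, q, r]ᵀ = [650084/662673, -491822/662673, -15788/20081]ᵀ.

p = 0.98, q = -0.74, r = -0.79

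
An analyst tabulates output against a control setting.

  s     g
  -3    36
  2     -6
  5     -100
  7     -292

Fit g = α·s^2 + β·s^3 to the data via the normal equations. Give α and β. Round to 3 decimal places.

Compute the Gram sums: Σs^2·s^2 = 3123, Σs^2·s^3 = 19721, Σs^3·s^3 = 134067.
For Mᵀg: Σs^2·g = -16508, Σs^3·g = -113676.
Determinant 3123·134067 − 19721² = 29773400.
α = ((-16508)·134067 − 19721·(-113676))/29773400 = 715659/744335; β = (3123·(-113676) − 19721·(-16508))/29773400 = -736397/744335.

α = 0.961, β = -0.989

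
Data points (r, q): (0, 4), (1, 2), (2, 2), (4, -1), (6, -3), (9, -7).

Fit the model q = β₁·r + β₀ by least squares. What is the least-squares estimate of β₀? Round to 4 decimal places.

Forming AᵀA = [[138, 22]; [22, 6]] and Aᵀq = [-79, -3]ᵀ gives AᵀA·[β₁, β₀]ᵀ = Aᵀq.
Eliminating β₀: 6·(row 1) − 22·(row 2) gives 344·β₁ = 6·(-79) − 22·(-3) = -408, so β₁ = -51/43.
Then β₀ = ((-3) − 22·(-51/43))/6 = 331/86.

β₀ = 3.8488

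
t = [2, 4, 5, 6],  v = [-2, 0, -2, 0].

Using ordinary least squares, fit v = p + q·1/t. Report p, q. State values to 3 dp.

Entries of AᵀA: Σ1 = 4, Σ1/t = 67/60, Σ1/t·1/t = 1369/3600.
Right-hand side: Σv = -4, Σ1/t·v = -7/5.
Δ = 4·(1369/3600) − (67/60)² = 329/1200.
p = ((-4)·(1369/3600) − (67/60)·(-7/5))/(329/1200) = 152/987; q = (4·(-7/5) − (67/60)·(-4))/(329/1200) = -1360/329.

p = 0.154, q = -4.134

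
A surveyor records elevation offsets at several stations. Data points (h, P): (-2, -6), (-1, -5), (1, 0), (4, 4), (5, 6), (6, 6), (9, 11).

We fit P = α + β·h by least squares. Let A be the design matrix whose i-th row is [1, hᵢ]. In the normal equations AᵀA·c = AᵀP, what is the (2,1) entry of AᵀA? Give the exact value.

22

Row 2 ↔ basis h, column 1 ↔ basis 1, so (AᵀA)_{2,1} = Σᵢ h = (-2)·(1) + (-1)·(1) + (1)·(1) + (4)·(1) + (5)·(1) + (6)·(1) + (9)·(1) = 22.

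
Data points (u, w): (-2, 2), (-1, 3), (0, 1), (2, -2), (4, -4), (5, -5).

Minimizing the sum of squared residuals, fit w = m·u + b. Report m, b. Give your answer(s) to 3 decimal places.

From the data, Σu·u = 50, Σu = 8, Σ1 = 6.
Right-hand side: Σu·w = -52, Σw = -5.
So MᵀM·[m, b]ᵀ = Mᵀw: [[50, 8]; [8, 6]]·[m, b]ᵀ = [-52, -5]ᵀ.
Δ = 50·6 − 8² = 236.
m = ((-52)·6 − 8·(-5))/236 = -68/59; b = (50·(-5) − 8·(-52))/236 = 83/118.

m = -1.153, b = 0.703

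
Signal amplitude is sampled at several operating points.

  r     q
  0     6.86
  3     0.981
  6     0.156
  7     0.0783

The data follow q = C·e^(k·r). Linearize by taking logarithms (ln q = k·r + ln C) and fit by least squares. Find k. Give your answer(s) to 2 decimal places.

k = -0.63

Taking logs, ln q = k·r + ln C, so regress ln q on r.
Sums: Σr = 16.0000, Σ(r)² = 94.0000, Σln q = -2.4986, Σr·ln q = -29.0354.
Normal system: [[94.0000, 16.0000]; [16.0000, 4]]·[k, ln C]ᵀ = [-29.0354, -2.4986]ᵀ.
Solving (det = 120.0000): k = -0.63470, ln C = 1.91416.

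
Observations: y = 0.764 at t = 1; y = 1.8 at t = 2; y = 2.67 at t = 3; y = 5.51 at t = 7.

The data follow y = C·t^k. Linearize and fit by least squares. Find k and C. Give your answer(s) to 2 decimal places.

Let Y = ln y. Fitting Y = k·ln t + ln C by least squares:
Sums: Σln t = 3.7377, Σ(ln t)² = 5.4740, Σln y = 3.0072, Σln t·ln y = 4.8072.
Normal system: [[5.4740, 3.7377]; [3.7377, 4]]·[k, ln C]ᵀ = [4.8072, 3.0072]ᵀ.
Solving (det = 7.9257): k = 1.00794, ln C = -0.19002, so C = exp(-0.19002) = 0.82694.

k = 1.01, C = 0.83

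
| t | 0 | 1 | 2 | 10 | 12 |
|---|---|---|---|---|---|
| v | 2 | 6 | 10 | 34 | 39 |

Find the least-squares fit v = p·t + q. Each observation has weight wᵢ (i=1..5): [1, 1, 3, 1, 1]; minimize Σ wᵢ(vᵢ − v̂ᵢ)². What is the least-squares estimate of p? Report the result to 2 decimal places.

Forming MᵀWM = [[257, 29]; [29, 7]] and MᵀWv = [874, 111]ᵀ gives MᵀWM·[p, q]ᵀ = MᵀWv.
det = 257·7 − 29² = 958.
p = (874·7 − 29·111)/958 = 2899/958; q = (257·111 − 29·874)/958 = 3181/958.

p = 3.03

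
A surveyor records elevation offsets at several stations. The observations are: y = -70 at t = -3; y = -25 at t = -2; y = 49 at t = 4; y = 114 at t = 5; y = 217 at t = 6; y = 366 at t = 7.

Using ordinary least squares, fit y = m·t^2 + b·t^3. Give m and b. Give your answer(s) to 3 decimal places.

m = -3.051, b = 1.508

The normal system MᵀM·[m, b]ᵀ = Mᵀy is [[4675, 28457]; [28457, 184819]]·[m, b]ᵀ = [28650, 191886]ᵀ.
Δ = 4675·184819 − 28457² = 54227976.
m = (28650·184819 − 28457·191886)/54227976 = -6893148/2259499; b = (4675·191886 − 28457·28650)/54227976 = 309750/205409.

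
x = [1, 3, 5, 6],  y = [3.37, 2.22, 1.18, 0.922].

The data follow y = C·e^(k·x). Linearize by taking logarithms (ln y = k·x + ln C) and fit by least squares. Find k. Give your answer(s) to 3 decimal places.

k = -0.265

Taking logs, ln y = k·x + ln C, so regress ln y on x.
AᵀA = [[71.0000, 15.0000]; [15.0000, 4]], rhs = [3.9477, 2.0967]ᵀ  (here Σx = 15.0000, Σ(x)² = 71.0000, Σln y = 2.0967, Σx·ln y = 3.9477).
Slope k = (n·Σx·ln y − Σx·Σln y)/(n·Σ(x)² − (Σx)²) = (4·3.9477 − 15.0000·2.0967)/59.0000 = -0.26542; ln C = (Σln y − k·Σx)/n = 1.51951.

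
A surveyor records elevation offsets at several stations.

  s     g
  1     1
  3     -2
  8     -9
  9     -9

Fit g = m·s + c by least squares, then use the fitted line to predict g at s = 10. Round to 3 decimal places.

The normal equations are: 155·m + 21·c = -158;  21·m + 4·c = -19.
Eliminating c: 4·(row 1) − 21·(row 2) gives 179·m = 4·(-158) − 21·(-19) = -233, so m = -233/179.
Then c = ((-19) − 21·(-233/179))/4 = 373/179.
At s = 10: ĝ = (-233/179)·(10) + (373/179)·(1) = -1957/179.

ĝ = -10.933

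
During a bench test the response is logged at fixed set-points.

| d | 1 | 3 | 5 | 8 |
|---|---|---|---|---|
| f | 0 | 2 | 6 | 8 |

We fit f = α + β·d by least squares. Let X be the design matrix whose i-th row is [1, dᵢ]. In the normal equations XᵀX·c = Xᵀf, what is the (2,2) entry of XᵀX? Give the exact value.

99

Row 2 ↔ basis d, column 2 ↔ basis d, so (XᵀX)_{2,2} = Σᵢ (d)·(d) = (1)·(1) + (3)·(3) + (5)·(5) + (8)·(8) = 99.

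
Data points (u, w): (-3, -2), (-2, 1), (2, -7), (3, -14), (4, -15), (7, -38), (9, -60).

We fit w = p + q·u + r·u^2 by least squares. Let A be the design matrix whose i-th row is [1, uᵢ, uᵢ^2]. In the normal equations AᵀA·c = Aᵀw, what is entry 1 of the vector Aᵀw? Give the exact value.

-135

Entry 1 ↔ basis 1, so (Aᵀw)_{1} = Σᵢ wᵢ = (1)·(-2) + (1)·(1) + (1)·(-7) + (1)·(-14) + (1)·(-15) + (1)·(-38) + (1)·(-60) = -135.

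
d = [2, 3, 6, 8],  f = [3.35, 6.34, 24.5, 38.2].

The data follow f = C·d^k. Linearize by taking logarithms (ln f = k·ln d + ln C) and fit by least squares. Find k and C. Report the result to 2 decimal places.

With ln fᵢ as the transformed response and ln dᵢ as the regressor:
XᵀX = [[9.2219, 5.6630]; [5.6630, 4]], rhs = [16.1733, 9.8973]ᵀ  (here Σln d = 5.6630, Σ(ln d)² = 9.2219, Σln f = 9.8973, Σln d·ln f = 16.1733).
Slope k = (n·Σln d·ln f − Σln d·Σln f)/(n·Σ(ln d)² − (Σln d)²) = (4·16.1733 − 5.6630·9.8973)/4.8184 = 1.79415; ln C = (Σln f − k·Σln d)/n = -0.06571, so C = exp(-0.06571) = 0.93640.

k = 1.79, C = 0.94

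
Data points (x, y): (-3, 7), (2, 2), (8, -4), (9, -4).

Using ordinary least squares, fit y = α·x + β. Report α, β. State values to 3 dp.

Entries of MᵀM: Σx·x = 158, Σx = 16, Σ1 = 4.
And Σx·y = -85, Σy = 1.
det = 158·4 − 16² = 376.
α = ((-85)·4 − 16·1)/376 = -89/94; β = (158·1 − 16·(-85))/376 = 759/188.

α = -0.947, β = 4.037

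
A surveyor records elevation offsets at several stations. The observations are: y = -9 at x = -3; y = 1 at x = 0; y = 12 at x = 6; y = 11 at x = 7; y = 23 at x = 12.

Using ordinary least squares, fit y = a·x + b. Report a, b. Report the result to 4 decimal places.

Compute the Gram sums: Σx·x = 238, Σx = 22, Σ1 = 5.
For Mᵀy: Σx·y = 452, Σy = 38.
So MᵀM·[a, b]ᵀ = Mᵀy: [[238, 22]; [22, 5]]·[a, b]ᵀ = [452, 38]ᵀ.
Eliminating b: 5·(row 1) − 22·(row 2) gives 706·a = 5·452 − 22·38 = 1424, so a = 712/353.
Then b = (38 − 22·(712/353))/5 = -450/353.

a = 2.0170, b = -1.2748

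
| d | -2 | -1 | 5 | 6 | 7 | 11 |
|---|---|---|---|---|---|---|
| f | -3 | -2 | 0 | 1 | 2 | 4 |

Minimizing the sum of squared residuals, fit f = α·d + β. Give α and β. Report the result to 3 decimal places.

MᵀM·[α, β]ᵀ = Mᵀf reads: 236·α + 26·β = 72;  26·α + 6·β = 2.
Eliminating β: 6·(row 1) − 26·(row 2) gives 740·α = 6·72 − 26·2 = 380, so α = 19/37.
Then β = (2 − 26·(19/37))/6 = -70/37.

α = 0.514, β = -1.892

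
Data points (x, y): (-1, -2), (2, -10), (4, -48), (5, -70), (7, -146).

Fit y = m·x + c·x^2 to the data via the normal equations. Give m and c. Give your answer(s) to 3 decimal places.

m = 0.735, c = -3.065

Compute the Gram sums: Σx·x = 95, Σx·x^2 = 539, Σx^2·x^2 = 3299.
For Mᵀy: Σx·y = -1582, Σx^2·y = -9714.
Eliminating c: 3299·(row 1) − 539·(row 2) gives 22884·m = 3299·(-1582) − 539·(-9714) = 16828, so m = 4207/5721.
Then c = ((-9714) − 539·(4207/5721))/3299 = -17533/5721.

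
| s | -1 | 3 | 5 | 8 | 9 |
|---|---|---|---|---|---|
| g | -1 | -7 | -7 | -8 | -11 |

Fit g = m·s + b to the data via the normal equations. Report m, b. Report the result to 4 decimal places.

From the data, Σs·s = 180, Σs = 24, Σ1 = 5.
For Aᵀg: Σs·g = -218, Σg = -34.
AᵀA·[m, b]ᵀ = Aᵀg becomes [[180, 24]; [24, 5]]·[m, b]ᵀ = [-218, -34]ᵀ.
Eliminating b: 5·(row 1) − 24·(row 2) gives 324·m = 5·(-218) − 24·(-34) = -274, so m = -137/162.
Then b = ((-34) − 24·(-137/162))/5 = -74/27.

m = -0.8457, b = -2.7407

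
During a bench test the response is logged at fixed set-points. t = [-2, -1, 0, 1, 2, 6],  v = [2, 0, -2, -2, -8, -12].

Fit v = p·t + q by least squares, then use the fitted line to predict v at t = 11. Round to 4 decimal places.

Forming XᵀX = [[46, 6]; [6, 6]] and Xᵀv = [-94, -22]ᵀ gives XᵀX·[p, q]ᵀ = Xᵀv.
det = 46·6 − 6² = 240.
p = ((-94)·6 − 6·(-22))/240 = -9/5; q = (46·(-22) − 6·(-94))/240 = -28/15.
At t = 11: v̂ = (-9/5)·(11) + (-28/15)·(1) = -65/3.

v̂ = -21.6667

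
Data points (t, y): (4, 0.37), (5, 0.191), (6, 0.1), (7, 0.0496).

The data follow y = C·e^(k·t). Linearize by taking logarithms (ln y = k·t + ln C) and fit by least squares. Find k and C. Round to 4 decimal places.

k = -0.6676, C = 5.3794

Let Y = ln y. Fitting Y = k·t + ln C by least squares:
AᵀA = [[126.0000, 22.0000]; [22.0000, 4]], rhs = [-47.0963, -7.9561]ᵀ  (here Σt = 22.0000, Σ(t)² = 126.0000, Σln y = -7.9561, Σt·ln y = -47.0963).
Slope k = (n·Σt·ln y − Σt·Σln y)/(n·Σ(t)² − (Σt)²) = (4·-47.0963 − 22.0000·-7.9561)/20.0000 = -0.66756; ln C = (Σln y − k·Σt)/n = 1.68258, so C = exp(1.68258) = 5.37942.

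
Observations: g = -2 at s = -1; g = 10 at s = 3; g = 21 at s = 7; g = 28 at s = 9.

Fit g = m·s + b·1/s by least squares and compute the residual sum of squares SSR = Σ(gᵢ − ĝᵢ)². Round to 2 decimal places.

SSR = 1.40

Compute the Gram sums: Σs·s = 140, Σs·1/s = 4, Σ1/s·1/s = 4540/3969.
Right-hand side: Σs·g = 431, Σ1/s·g = 103/9.
Eliminating b: (4540/3969)·(row 1) − 4·(row 2) gives (81728/567)·m = (4540/3969)·431 − 4·(103/9) = 1775048/3969, so m = 221881/71512.
Then b = ((103/9) − 4·(221881/71512))/(4540/3969) = -8631/10216.
Residuals: 2305/8939, 8702/8939, -764/1277, 1515/8939; SSR = 12522/8939.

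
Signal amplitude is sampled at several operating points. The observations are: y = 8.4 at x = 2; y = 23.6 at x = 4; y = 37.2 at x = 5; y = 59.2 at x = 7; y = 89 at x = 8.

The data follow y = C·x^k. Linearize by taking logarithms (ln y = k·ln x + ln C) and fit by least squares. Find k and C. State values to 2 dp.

With ln yᵢ as the transformed response and ln xᵢ as the regressor:
Σln x = 7.7142, Σ(ln x)² = 13.1032, Σln y = 17.4753, Σln x·ln y = 28.9528.
Normal system: [[13.1032, 7.7142]; [7.7142, 5]]·[k, ln C]ᵀ = [28.9528, 17.4753]ᵀ.
Δ = 13.1032·5 − (7.7142)² = 6.0066; k = (28.9528·5 − 7.7142·17.4753)/6.0066 = 1.65735, ln C = (13.1032·17.4753 − 7.7142·28.9528)/6.0066 = 0.93804, so C = exp(0.93804) = 2.55496.

k = 1.66, C = 2.55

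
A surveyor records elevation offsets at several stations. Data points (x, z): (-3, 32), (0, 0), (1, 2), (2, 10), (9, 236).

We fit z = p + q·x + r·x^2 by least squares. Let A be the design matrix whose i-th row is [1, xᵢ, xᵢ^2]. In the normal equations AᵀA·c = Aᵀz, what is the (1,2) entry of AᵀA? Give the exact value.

9

Row 1 ↔ basis 1, column 2 ↔ basis x, so (AᵀA)_{1,2} = Σᵢ x = (1)·(-3) + (1)·(0) + (1)·(1) + (1)·(2) + (1)·(9) = 9.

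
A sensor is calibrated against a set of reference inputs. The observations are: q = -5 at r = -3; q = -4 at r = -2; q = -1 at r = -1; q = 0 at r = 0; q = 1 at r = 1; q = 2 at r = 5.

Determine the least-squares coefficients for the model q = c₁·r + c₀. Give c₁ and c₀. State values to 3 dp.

c₁ = 0.875, c₀ = -1.167

Sums needed: Σr·r = 40, Σr = 0, Σ1 = 6.
And Σr·q = 35, Σq = -7.
Eliminating c₀: 6·(row 1) − 0·(row 2) gives 240·c₁ = 6·35 − 0·(-7) = 210, so c₁ = 7/8.
Then c₀ = ((-7) − 0·(7/8))/6 = -7/6.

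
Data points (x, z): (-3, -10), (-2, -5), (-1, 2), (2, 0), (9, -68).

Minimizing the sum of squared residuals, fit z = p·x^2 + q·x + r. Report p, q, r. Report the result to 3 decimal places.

p = -0.995, q = 1.126, r = 2.370

Setting ∂/∂p … = 0 gives: 6675·p + 701·q + 99·r = -5616;  701·p + 99·q + 5·r = -574;  99·p + 5·q + 5·r = -81.
(Σx^2·x^2 = 6675, Σx^2·x = 701, Σx^2 = 99, Σx·x = 99, Σx = 5, Σ1 = 5, Σx^2·z = -5616, Σx·z = -574, Σz = -81.)
Row-reducing yields p = -7727/7768, q = 8745/7768, r = 2301/971.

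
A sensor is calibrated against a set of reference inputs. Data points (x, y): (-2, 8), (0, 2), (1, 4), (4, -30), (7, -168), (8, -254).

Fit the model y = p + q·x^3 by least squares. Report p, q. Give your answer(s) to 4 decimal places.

Normal-equation sums: Σ1 = 6, Σx^3 = 912, Σx^3·x^3 = 383954.
Right-hand side: Σy = -438, Σx^3·y = -189652.
AᵀA·[p, q]ᵀ = Aᵀy becomes [[6, 912]; [912, 383954]]·[p, q]ᵀ = [-438, -189652]ᵀ.
Δ = 6·383954 − 912² = 1471980.
p = ((-438)·383954 − 912·(-189652))/1471980 = 399231/122665; q = (6·(-189652) − 912·(-438))/1471980 = -61538/122665.

p = 3.2546, q = -0.5017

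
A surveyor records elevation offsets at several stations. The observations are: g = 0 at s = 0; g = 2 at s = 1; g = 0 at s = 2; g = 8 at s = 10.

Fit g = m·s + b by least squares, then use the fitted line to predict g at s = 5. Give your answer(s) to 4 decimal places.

ĝ = 3.8805

Setting ∂/∂m … = 0 gives: 105·m + 13·b = 82;  13·m + 4·b = 10.
det = 105·4 − 13² = 251.
m = (82·4 − 13·10)/251 = 198/251; b = (105·10 − 13·82)/251 = -16/251.
At s = 5: ĝ = (198/251)·(5) + (-16/251)·(1) = 974/251.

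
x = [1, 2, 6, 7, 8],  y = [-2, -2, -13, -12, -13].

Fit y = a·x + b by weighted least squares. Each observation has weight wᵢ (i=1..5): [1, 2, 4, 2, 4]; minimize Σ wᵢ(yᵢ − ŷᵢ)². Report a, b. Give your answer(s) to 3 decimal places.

The normal system AᵀWA·[a, b]ᵀ = AᵀWy is [[507, 75]; [75, 13]]·[a, b]ᵀ = [-906, -134]ᵀ.
Determinant 507·13 − 75² = 966.
a = ((-906)·13 − 75·(-134))/966 = -288/161; b = (507·(-134) − 75·(-906))/966 = 2/161.

a = -1.789, b = 0.012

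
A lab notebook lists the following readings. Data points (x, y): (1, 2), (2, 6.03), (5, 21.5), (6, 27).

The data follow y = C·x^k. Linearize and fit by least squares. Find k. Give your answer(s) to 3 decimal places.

Linearized form: ln y = k·ln x + ln C. From the 4 transformed points,
AᵀA = [[6.2811, 4.0943]; [4.0943, 4]], rhs = [12.0886, 8.8538]ᵀ  (here Σln x = 4.0943, Σ(ln x)² = 6.2811, Σln y = 8.8538, Σln x·ln y = 12.0886).
Solving (det = 8.3609): k = 1.44768, ln C = 0.73162.

k = 1.448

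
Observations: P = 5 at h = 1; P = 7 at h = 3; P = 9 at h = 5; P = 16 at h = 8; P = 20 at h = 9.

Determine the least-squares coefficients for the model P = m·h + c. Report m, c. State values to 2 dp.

m = 1.84, c = 1.81

The normal system AᵀA·[m, c]ᵀ = AᵀP is [[180, 26]; [26, 5]]·[m, c]ᵀ = [379, 57]ᵀ.
Determinant 180·5 − 26² = 224.
m = (379·5 − 26·57)/224 = 59/32; c = (180·57 − 26·379)/224 = 29/16.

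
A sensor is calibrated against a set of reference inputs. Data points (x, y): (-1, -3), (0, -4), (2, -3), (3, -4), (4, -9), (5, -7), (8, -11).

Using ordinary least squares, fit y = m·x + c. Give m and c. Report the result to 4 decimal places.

The normal equations are: 119·m + 21·c = -174;  21·m + 7·c = -41.
Δ = 119·7 − 21² = 392.
m = ((-174)·7 − 21·(-41))/392 = -51/56; c = (119·(-41) − 21·(-174))/392 = -25/8.

m = -0.9107, c = -3.1250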